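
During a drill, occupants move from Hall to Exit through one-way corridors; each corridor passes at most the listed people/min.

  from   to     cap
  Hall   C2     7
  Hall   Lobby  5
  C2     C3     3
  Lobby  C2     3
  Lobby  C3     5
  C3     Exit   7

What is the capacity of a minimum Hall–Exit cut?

7

Augment Hall→C2→C3→Exit: bottleneck 3, flow now 3.
Augment Hall→Lobby→C3→Exit: bottleneck 4, flow now 7.
No augmenting path remains; maximum flow = 7.
By max-flow min-cut, the minimum cut capacity equals the max flow.
In the residual graph, reachable from Hall: {Hall, C2, Lobby, C3}.
Min-cut edges: C3→Exit (7); capacity 7 = 7.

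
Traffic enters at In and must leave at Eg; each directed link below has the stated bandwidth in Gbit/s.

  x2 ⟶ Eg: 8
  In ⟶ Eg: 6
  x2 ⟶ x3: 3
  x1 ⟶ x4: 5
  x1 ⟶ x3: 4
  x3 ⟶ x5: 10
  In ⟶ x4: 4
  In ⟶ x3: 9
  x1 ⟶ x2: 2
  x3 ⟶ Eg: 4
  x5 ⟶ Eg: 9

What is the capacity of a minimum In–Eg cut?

15

Augment In→Eg: bottleneck 6, flow now 6.
Augment In→x3→Eg: bottleneck 4, flow now 10.
Augment In→x3→x5→Eg: bottleneck 5, flow now 15.
No augmenting path remains; maximum flow = 15.
By max-flow min-cut, the minimum cut capacity equals the max flow.
In the residual graph, reachable from In: {In, x4}.
Min-cut edges: In→x3 (9), In→Eg (6); capacity 9 + 6 = 15.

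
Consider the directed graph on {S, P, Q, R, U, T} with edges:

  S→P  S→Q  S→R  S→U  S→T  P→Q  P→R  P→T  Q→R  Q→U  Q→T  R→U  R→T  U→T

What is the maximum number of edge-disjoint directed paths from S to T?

5

Assign every edge capacity 1; by Menger, the answer equals the max flow.
Path S→T (+1); total 1.
Path S→P→T (+1); total 2.
Path S→Q→T (+1); total 3.
Path S→R→T (+1); total 4.
Path S→U→T (+1); total 5.
No residual S→T path; max flow = 5.
Certifying cut of size 5: {S→P, S→Q, S→R, S→T, S→U}.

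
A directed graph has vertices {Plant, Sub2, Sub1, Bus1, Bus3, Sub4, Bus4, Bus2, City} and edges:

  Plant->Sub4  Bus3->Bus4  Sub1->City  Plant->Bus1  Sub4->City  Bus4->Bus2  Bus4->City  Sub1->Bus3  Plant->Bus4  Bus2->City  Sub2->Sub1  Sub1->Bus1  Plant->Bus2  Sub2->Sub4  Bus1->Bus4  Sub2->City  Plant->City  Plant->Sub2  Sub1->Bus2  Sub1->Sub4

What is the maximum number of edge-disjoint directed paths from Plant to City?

Assign every edge capacity 1; by Menger, the answer equals the max flow.
Path Plant→City (+1); total 1.
Path Plant→Sub2→City (+1); total 2.
Path Plant→Sub4→City (+1); total 3.
Path Plant→Bus4→City (+1); total 4.
Path Plant→Bus2→City (+1); total 5.
No residual Plant→City path; max flow = 5.
Certifying cut of size 5: {Bus2→City, Bus4→City, Plant→City, Plant→Sub2, Plant→Sub4}.

5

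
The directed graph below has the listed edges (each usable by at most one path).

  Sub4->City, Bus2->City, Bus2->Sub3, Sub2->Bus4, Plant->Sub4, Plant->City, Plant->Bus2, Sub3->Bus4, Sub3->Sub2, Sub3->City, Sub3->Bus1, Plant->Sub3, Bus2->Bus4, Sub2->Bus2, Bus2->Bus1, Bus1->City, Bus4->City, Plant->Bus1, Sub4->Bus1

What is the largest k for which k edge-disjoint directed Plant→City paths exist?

5

Assign every edge capacity 1; by Menger, the answer equals the max flow.
Path Plant→City (+1); total 1.
Path Plant→Sub4→City (+1); total 2.
Path Plant→Bus2→City (+1); total 3.
Path Plant→Sub3→City (+1); total 4.
Path Plant→Bus1→City (+1); total 5.
No residual Plant→City path; max flow = 5.
Certifying cut of size 5: {Plant→Bus1, Plant→Bus2, Plant→City, Plant→Sub3, Plant→Sub4}.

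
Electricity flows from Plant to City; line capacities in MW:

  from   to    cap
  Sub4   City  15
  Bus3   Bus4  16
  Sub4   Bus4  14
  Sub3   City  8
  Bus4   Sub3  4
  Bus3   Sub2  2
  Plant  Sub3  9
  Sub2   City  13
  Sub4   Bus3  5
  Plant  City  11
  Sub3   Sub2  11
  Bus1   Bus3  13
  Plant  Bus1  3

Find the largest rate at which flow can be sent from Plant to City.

Augment Plant→City: bottleneck 11, flow now 11.
Augment Plant→Sub3→City: bottleneck 8, flow now 19.
Augment Plant→Sub3→Sub2→City: bottleneck 1, flow now 20.
Augment Plant→Bus1→Bus3→Sub2→City: bottleneck 2, flow now 22.
Augment Plant→Bus1→Bus3→Bus4→Sub3→Sub2→City: bottleneck 1, flow now 23.
No augmenting path remains; maximum flow = 23.
In the residual graph, reachable from Plant: {Plant}.
Min-cut edges: Plant→Bus1 (3), Plant→Sub3 (9), Plant→City (11); capacity 3 + 9 + 11 = 23.
This cut is saturated, so no flow can exceed 23.

23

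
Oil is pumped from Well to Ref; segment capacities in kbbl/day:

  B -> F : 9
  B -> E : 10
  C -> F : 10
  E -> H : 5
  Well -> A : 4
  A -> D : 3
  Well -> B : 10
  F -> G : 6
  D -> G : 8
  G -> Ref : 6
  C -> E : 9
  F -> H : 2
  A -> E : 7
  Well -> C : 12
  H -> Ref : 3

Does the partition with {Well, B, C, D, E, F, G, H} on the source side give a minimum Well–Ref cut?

Given cut capacity: 4 + 6 + 3 = 13.
Augment Well→A→D→G→Ref: bottleneck 3, flow now 3.
Augment Well→A→E→H→Ref: bottleneck 1, flow now 4.
Augment Well→B→E→H→Ref: bottleneck 2, flow now 6.
Augment Well→B→F→G→Ref: bottleneck 3, flow now 9.
No augmenting path remains; maximum flow = 9.
In the residual graph, reachable from Well: {Well, A, B, C, D, E, F, G, H}.
Min-cut edges: G→Ref (6), H→Ref (3); capacity 6 + 3 = 9.
Cut capacity 13 exceeds the max flow 9, so it is not minimum.

No — its capacity is 13, but the minimum cut has capacity 9.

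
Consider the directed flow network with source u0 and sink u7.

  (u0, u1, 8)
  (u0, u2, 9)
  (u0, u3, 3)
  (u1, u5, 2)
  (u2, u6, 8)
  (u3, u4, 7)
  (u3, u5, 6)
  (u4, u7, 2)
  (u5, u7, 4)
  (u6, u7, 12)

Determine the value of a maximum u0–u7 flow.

Augment u0→u1→u5→u7: bottleneck 2, flow now 2.
Augment u0→u2→u6→u7: bottleneck 8, flow now 10.
Augment u0→u3→u4→u7: bottleneck 2, flow now 12.
Augment u0→u3→u5→u7: bottleneck 1, flow now 13.
No augmenting path remains; maximum flow = 13.
In the residual graph, reachable from u0: {u0, u1, u2}.
Min-cut edges: u0→u3 (3), u1→u5 (2), u2→u6 (8); capacity 3 + 2 + 8 = 13.
This cut is saturated, so no flow can exceed 13.

13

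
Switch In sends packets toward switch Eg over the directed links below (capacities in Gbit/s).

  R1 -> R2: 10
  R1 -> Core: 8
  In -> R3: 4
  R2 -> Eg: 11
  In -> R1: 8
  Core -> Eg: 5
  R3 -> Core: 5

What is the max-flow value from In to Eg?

12

Augment In→R3→Core→Eg: bottleneck 4, flow now 4.
Augment In→R1→Core→Eg: bottleneck 1, flow now 5.
Augment In→R1→R2→Eg: bottleneck 7, flow now 12.
No augmenting path remains; maximum flow = 12.
In the residual graph, reachable from In: {In}.
Min-cut edges: In→R3 (4), In→R1 (8); capacity 4 + 8 = 12.
This cut is saturated, so no flow can exceed 12.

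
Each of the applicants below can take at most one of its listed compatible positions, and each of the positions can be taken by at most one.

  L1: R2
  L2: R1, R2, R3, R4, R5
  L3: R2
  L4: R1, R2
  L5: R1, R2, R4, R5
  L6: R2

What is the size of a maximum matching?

Unit-capacity flow: source→left, listed edges, right→sink; max matching = max flow.
Augmenting path L1→R2 (+1); matched 1.
Augmenting path L2→R1 (+1); matched 2.
Augmenting path L5→R4 (+1); matched 3.
Augmenting path L4→R1→L2→R3 (+1); matched 4.
No augmenting path remains; maximum matching = 4.
König certificate: {L2, L4, L5, R2} is a vertex cover of size 4 (every listed pair touches it), so no matching can be larger.

4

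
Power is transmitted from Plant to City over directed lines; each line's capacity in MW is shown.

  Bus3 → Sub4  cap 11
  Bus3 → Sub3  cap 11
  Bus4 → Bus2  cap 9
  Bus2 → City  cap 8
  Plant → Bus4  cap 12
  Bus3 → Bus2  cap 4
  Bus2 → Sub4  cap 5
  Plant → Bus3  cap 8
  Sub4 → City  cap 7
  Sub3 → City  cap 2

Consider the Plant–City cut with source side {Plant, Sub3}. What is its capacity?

Edges leaving {Plant, Sub3}: Plant→Bus4 (12), Plant→Bus3 (8), Sub3→City (2).
Cut capacity = 12 + 8 + 2 = 22.

22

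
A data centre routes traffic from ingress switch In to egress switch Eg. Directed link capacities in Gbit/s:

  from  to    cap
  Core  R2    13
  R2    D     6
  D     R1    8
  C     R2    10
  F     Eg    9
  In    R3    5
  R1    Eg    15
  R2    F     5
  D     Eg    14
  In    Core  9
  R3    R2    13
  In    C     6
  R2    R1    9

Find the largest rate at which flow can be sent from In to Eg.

20

Augment In→C→R2→D→Eg: bottleneck 6, flow now 6.
Augment In→Core→R2→F→Eg: bottleneck 5, flow now 11.
Augment In→Core→R2→R1→Eg: bottleneck 4, flow now 15.
Augment In→R3→R2→R1→Eg: bottleneck 5, flow now 20.
No augmenting path remains; maximum flow = 20.
In the residual graph, reachable from In: {In}.
Min-cut edges: In→C (6), In→Core (9), In→R3 (5); capacity 6 + 9 + 5 = 20.
This cut is saturated, so no flow can exceed 20.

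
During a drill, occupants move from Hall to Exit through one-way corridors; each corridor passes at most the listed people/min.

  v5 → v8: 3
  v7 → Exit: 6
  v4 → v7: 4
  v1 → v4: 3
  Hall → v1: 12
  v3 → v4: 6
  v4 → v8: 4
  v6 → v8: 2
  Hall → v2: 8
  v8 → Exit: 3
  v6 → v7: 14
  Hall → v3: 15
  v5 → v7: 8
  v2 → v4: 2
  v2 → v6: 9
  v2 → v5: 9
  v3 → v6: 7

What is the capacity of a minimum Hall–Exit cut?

9

Augment Hall→v1→v4→v7→Exit: bottleneck 3, flow now 3.
Augment Hall→v2→v4→v7→Exit: bottleneck 1, flow now 4.
Augment Hall→v2→v4→v8→Exit: bottleneck 1, flow now 5.
Augment Hall→v2→v5→v7→Exit: bottleneck 2, flow now 7.
Augment Hall→v2→v5→v8→Exit: bottleneck 2, flow now 9.
No augmenting path remains; maximum flow = 9.
By max-flow min-cut, the minimum cut capacity equals the max flow.
In the residual graph, reachable from Hall: {Hall, v1, v2, v3, v4, v5, v6, v7, v8}.
Min-cut edges: v7→Exit (6), v8→Exit (3); capacity 6 + 3 = 9.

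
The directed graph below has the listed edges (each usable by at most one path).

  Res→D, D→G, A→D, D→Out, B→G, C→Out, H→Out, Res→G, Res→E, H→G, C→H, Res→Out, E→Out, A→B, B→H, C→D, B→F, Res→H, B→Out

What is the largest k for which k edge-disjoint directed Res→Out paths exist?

4

Assign every edge capacity 1; by Menger, the answer equals the max flow.
Path Res→Out (+1); total 1.
Path Res→D→Out (+1); total 2.
Path Res→E→Out (+1); total 3.
Path Res→H→Out (+1); total 4.
No residual Res→Out path; max flow = 4.
Certifying cut of size 4: {Res→D, Res→E, Res→H, Res→Out}.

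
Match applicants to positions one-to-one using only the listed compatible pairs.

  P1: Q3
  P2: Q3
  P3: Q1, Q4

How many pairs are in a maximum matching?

2

Unit-capacity flow: source→left, listed edges, right→sink; max matching = max flow.
Augmenting path P1→Q3 (+1); matched 1.
Augmenting path P3→Q1 (+1); matched 2.
No augmenting path remains; maximum matching = 2.
König certificate: {P3, Q3} is a vertex cover of size 2 (every listed pair touches it), so no matching can be larger.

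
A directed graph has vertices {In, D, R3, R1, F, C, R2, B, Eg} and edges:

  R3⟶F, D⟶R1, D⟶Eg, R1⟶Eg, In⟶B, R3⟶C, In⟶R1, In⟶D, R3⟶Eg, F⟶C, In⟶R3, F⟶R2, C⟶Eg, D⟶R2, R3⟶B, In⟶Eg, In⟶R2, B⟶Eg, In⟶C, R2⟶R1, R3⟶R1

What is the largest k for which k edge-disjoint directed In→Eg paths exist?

Assign every edge capacity 1; by Menger, the answer equals the max flow.
Path In→Eg (+1); total 1.
Path In→D→Eg (+1); total 2.
Path In→R3→Eg (+1); total 3.
Path In→R1→Eg (+1); total 4.
Path In→C→Eg (+1); total 5.
Path In→B→Eg (+1); total 6.
No residual In→Eg path; max flow = 6.
Certifying cut of size 6: {In→B, In→C, In→D, In→Eg, In→R3, R1→Eg}.

6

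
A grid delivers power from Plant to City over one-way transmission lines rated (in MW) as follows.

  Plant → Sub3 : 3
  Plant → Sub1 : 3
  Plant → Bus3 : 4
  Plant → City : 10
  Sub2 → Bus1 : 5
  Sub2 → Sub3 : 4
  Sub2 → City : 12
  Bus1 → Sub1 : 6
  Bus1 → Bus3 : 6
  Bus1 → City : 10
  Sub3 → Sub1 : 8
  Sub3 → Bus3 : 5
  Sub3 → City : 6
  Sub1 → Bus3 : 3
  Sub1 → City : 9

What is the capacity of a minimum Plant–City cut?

Augment Plant→City: bottleneck 10, flow now 10.
Augment Plant→Sub3→City: bottleneck 3, flow now 13.
Augment Plant→Sub1→City: bottleneck 3, flow now 16.
No augmenting path remains; maximum flow = 16.
By max-flow min-cut, the minimum cut capacity equals the max flow.
In the residual graph, reachable from Plant: {Plant, Bus3}.
Min-cut edges: Plant→Sub3 (3), Plant→Sub1 (3), Plant→City (10); capacity 3 + 3 + 10 = 16.

16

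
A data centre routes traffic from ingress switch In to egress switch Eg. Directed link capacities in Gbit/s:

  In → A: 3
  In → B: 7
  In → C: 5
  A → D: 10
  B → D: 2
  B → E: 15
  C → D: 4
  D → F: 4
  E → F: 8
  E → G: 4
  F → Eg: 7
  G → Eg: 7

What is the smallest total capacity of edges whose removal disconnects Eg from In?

Augment In→A→D→F→Eg: bottleneck 3, flow now 3.
Augment In→B→D→F→Eg: bottleneck 1, flow now 4.
Augment In→B→E→F→Eg: bottleneck 3, flow now 7.
Augment In→B→E→G→Eg: bottleneck 3, flow now 10.
Augment In→C→D→B→E→G→Eg: bottleneck 1, flow now 11. (uses reverse residual edge)
No augmenting path remains; maximum flow = 11.
By max-flow min-cut, the minimum cut capacity equals the max flow.
In the residual graph, reachable from In: {In, A, C, D}.
Min-cut edges: In→B (7), D→F (4); capacity 7 + 4 = 11.

11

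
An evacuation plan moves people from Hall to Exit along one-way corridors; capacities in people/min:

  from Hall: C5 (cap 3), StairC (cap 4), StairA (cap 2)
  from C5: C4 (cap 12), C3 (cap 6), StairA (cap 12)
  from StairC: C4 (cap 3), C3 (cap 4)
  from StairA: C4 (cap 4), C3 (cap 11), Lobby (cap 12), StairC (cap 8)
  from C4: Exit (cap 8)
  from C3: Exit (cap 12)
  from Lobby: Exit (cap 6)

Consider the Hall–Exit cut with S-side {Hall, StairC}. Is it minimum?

Given cut capacity: 3 + 2 + 3 + 4 = 12.
Augment Hall→C5→C4→Exit: bottleneck 3, flow now 3.
Augment Hall→StairC→C4→Exit: bottleneck 3, flow now 6.
Augment Hall→StairC→C3→Exit: bottleneck 1, flow now 7.
Augment Hall→StairA→C4→Exit: bottleneck 2, flow now 9.
No augmenting path remains; maximum flow = 9.
In the residual graph, reachable from Hall: {Hall}.
Min-cut edges: Hall→C5 (3), Hall→StairC (4), Hall→StairA (2); capacity 3 + 4 + 2 = 9.
Cut capacity 12 exceeds the max flow 9, so it is not minimum.

No — its capacity is 12, but the minimum cut has capacity 9.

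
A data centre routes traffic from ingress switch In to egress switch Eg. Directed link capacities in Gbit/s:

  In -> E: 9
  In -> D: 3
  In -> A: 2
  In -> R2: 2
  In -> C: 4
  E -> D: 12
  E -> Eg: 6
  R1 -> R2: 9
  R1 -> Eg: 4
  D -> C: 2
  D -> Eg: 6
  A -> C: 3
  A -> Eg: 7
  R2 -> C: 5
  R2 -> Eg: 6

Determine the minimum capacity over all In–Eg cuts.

Augment In→E→Eg: bottleneck 6, flow now 6.
Augment In→D→Eg: bottleneck 3, flow now 9.
Augment In→A→Eg: bottleneck 2, flow now 11.
Augment In→R2→Eg: bottleneck 2, flow now 13.
Augment In→E→D→Eg: bottleneck 3, flow now 16.
No augmenting path remains; maximum flow = 16.
By max-flow min-cut, the minimum cut capacity equals the max flow.
In the residual graph, reachable from In: {In, C}.
Min-cut edges: In→E (9), In→D (3), In→A (2), In→R2 (2); capacity 9 + 3 + 2 + 2 = 16.

16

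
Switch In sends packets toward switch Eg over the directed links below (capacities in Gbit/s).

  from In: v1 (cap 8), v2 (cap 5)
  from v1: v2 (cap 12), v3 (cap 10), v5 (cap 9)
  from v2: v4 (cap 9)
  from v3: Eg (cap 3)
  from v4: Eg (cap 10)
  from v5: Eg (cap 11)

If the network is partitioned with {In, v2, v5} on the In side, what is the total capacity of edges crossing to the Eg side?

Edges leaving {In, v2, v5}: In→v1 (8), v2→v4 (9), v5→Eg (11).
Cut capacity = 8 + 9 + 11 = 28.

28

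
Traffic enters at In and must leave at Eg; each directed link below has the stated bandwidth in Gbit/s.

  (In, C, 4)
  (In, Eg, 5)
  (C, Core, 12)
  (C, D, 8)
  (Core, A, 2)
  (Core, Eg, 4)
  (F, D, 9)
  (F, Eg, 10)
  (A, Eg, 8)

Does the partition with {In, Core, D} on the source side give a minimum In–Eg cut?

No — its capacity is 15, but the minimum cut has capacity 9.

Given cut capacity: 4 + 5 + 2 + 4 = 15.
Augment In→Eg: bottleneck 5, flow now 5.
Augment In→C→Core→Eg: bottleneck 4, flow now 9.
No augmenting path remains; maximum flow = 9.
In the residual graph, reachable from In: {In}.
Min-cut edges: In→C (4), In→Eg (5); capacity 4 + 5 = 9.
Cut capacity 15 exceeds the max flow 9, so it is not minimum.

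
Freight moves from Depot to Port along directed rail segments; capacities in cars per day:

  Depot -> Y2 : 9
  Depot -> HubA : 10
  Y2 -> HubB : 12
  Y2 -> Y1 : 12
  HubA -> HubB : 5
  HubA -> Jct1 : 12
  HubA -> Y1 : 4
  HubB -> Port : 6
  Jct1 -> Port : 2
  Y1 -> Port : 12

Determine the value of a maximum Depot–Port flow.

Augment Depot→Y2→HubB→Port: bottleneck 6, flow now 6.
Augment Depot→Y2→Y1→Port: bottleneck 3, flow now 9.
Augment Depot→HubA→Jct1→Port: bottleneck 2, flow now 11.
Augment Depot→HubA→Y1→Port: bottleneck 4, flow now 15.
Augment Depot→HubA→HubB→Y2→Y1→Port: bottleneck 4, flow now 19. (uses reverse residual edge)
No augmenting path remains; maximum flow = 19.
In the residual graph, reachable from Depot: {Depot}.
Min-cut edges: Depot→Y2 (9), Depot→HubA (10); capacity 9 + 10 = 19.
This cut is saturated, so no flow can exceed 19.

19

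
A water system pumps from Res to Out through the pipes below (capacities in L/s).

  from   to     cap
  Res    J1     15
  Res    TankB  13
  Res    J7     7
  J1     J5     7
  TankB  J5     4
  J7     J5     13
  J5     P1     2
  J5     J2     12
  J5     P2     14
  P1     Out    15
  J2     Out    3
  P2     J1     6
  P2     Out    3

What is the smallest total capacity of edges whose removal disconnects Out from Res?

Augment Res→J1→J5→P1→Out: bottleneck 2, flow now 2.
Augment Res→J1→J5→J2→Out: bottleneck 3, flow now 5.
Augment Res→J1→J5→P2→Out: bottleneck 2, flow now 7.
Augment Res→TankB→J5→P2→Out: bottleneck 1, flow now 8.
No augmenting path remains; maximum flow = 8.
By max-flow min-cut, the minimum cut capacity equals the max flow.
In the residual graph, reachable from Res: {Res, J1, TankB, J7, J5, J2, P2}.
Min-cut edges: J5→P1 (2), J2→Out (3), P2→Out (3); capacity 2 + 3 + 3 = 8.

8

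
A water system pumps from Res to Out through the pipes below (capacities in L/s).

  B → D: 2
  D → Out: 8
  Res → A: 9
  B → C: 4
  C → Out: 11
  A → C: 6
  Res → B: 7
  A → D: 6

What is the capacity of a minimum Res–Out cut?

15

Augment Res→A→C→Out: bottleneck 6, flow now 6.
Augment Res→A→D→Out: bottleneck 3, flow now 9.
Augment Res→B→C→Out: bottleneck 4, flow now 13.
Augment Res→B→D→Out: bottleneck 2, flow now 15.
No augmenting path remains; maximum flow = 15.
By max-flow min-cut, the minimum cut capacity equals the max flow.
In the residual graph, reachable from Res: {Res, B}.
Min-cut edges: Res→A (9), B→C (4), B→D (2); capacity 9 + 4 + 2 = 15.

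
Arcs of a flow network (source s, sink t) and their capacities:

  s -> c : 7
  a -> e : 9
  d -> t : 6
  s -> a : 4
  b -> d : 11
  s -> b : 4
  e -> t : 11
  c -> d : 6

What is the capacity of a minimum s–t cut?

Augment s→a→e→t: bottleneck 4, flow now 4.
Augment s→b→d→t: bottleneck 4, flow now 8.
Augment s→c→d→t: bottleneck 2, flow now 10.
No augmenting path remains; maximum flow = 10.
By max-flow min-cut, the minimum cut capacity equals the max flow.
In the residual graph, reachable from s: {s, b, c, d}.
Min-cut edges: s→a (4), d→t (6); capacity 4 + 6 = 10.

10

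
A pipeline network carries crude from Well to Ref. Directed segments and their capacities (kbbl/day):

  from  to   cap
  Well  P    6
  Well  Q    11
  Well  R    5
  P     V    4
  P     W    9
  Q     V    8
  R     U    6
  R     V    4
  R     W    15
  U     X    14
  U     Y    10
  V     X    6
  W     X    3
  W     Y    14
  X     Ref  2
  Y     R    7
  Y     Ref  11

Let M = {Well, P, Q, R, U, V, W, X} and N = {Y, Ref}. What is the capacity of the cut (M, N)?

26

Edges leaving {Well, P, Q, R, U, V, W, X}: U→Y (10), W→Y (14), X→Ref (2).
Cut capacity = 10 + 14 + 2 = 26.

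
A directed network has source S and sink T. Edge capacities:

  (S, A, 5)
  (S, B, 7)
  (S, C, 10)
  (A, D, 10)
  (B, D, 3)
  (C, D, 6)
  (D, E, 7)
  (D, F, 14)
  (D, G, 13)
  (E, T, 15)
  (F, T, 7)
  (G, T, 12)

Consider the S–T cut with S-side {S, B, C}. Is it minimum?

Yes — it is a minimum cut (capacity 14).

Given cut capacity: 5 + 3 + 6 = 14.
Augment S→A→D→E→T: bottleneck 5, flow now 5.
Augment S→B→D→E→T: bottleneck 2, flow now 7.
Augment S→B→D→F→T: bottleneck 1, flow now 8.
Augment S→C→D→F→T: bottleneck 6, flow now 14.
No augmenting path remains; maximum flow = 14.
Cut capacity 14 equals the max flow, so it is a minimum cut.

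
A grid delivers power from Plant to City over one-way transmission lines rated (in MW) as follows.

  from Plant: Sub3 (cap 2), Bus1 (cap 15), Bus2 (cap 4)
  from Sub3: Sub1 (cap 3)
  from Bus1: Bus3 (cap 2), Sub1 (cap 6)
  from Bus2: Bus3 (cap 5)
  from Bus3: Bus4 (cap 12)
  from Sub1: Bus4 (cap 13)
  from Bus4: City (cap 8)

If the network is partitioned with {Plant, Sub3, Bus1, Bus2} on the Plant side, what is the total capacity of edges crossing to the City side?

Edges leaving {Plant, Sub3, Bus1, Bus2}: Sub3→Sub1 (3), Bus1→Bus3 (2), Bus1→Sub1 (6), Bus2→Bus3 (5).
Cut capacity = 3 + 2 + 6 + 5 = 16.

16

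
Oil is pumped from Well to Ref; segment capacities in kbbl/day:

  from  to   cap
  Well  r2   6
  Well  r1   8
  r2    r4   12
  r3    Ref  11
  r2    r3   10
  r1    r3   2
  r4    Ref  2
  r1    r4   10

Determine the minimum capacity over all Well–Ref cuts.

10

Augment Well→r1→r3→Ref: bottleneck 2, flow now 2.
Augment Well→r1→r4→Ref: bottleneck 2, flow now 4.
Augment Well→r2→r3→Ref: bottleneck 6, flow now 10.
No augmenting path remains; maximum flow = 10.
By max-flow min-cut, the minimum cut capacity equals the max flow.
In the residual graph, reachable from Well: {Well, r1, r4}.
Min-cut edges: Well→r2 (6), r1→r3 (2), r4→Ref (2); capacity 6 + 2 + 2 = 10.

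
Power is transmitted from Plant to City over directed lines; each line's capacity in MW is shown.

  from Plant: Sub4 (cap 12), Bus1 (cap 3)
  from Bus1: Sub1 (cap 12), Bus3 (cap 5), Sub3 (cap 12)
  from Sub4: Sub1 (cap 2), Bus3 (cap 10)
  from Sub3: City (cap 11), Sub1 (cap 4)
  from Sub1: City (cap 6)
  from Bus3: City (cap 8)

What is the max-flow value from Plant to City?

Augment Plant→Bus1→Sub3→City: bottleneck 3, flow now 3.
Augment Plant→Sub4→Sub1→City: bottleneck 2, flow now 5.
Augment Plant→Sub4→Bus3→City: bottleneck 8, flow now 13.
No augmenting path remains; maximum flow = 13.
In the residual graph, reachable from Plant: {Plant, Sub4, Bus3}.
Min-cut edges: Plant→Bus1 (3), Sub4→Sub1 (2), Bus3→City (8); capacity 3 + 2 + 8 = 13.
This cut is saturated, so no flow can exceed 13.

13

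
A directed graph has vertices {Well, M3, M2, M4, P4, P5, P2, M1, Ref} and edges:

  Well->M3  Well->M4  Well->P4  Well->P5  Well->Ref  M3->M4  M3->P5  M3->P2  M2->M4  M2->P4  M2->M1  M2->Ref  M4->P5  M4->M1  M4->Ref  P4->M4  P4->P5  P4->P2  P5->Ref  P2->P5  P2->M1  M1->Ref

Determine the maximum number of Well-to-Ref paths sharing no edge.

Assign every edge capacity 1; by Menger, the answer equals the max flow.
Path Well→Ref (+1); total 1.
Path Well→M4→Ref (+1); total 2.
Path Well→P5→Ref (+1); total 3.
Path Well→M3→M4→M1→Ref (+1); total 4.
No residual Well→Ref path; max flow = 4.
Certifying cut of size 4: {M1→Ref, M4→Ref, P5→Ref, Well→Ref}.

4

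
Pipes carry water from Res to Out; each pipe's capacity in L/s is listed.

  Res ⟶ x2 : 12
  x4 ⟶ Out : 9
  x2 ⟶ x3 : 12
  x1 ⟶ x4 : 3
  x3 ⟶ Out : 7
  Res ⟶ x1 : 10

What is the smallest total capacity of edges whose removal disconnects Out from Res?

10

Augment Res→x1→x4→Out: bottleneck 3, flow now 3.
Augment Res→x2→x3→Out: bottleneck 7, flow now 10.
No augmenting path remains; maximum flow = 10.
By max-flow min-cut, the minimum cut capacity equals the max flow.
In the residual graph, reachable from Res: {Res, x1, x2, x3}.
Min-cut edges: x1→x4 (3), x3→Out (7); capacity 3 + 7 = 10.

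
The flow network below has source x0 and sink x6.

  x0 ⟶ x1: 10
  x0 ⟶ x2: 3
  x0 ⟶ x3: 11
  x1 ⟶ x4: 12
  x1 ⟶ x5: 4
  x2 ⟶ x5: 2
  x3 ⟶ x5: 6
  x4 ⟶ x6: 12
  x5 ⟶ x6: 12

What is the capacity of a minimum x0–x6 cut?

Augment x0→x1→x4→x6: bottleneck 10, flow now 10.
Augment x0→x2→x5→x6: bottleneck 2, flow now 12.
Augment x0→x3→x5→x6: bottleneck 6, flow now 18.
No augmenting path remains; maximum flow = 18.
By max-flow min-cut, the minimum cut capacity equals the max flow.
In the residual graph, reachable from x0: {x0, x2, x3}.
Min-cut edges: x0→x1 (10), x2→x5 (2), x3→x5 (6); capacity 10 + 2 + 6 = 18.

18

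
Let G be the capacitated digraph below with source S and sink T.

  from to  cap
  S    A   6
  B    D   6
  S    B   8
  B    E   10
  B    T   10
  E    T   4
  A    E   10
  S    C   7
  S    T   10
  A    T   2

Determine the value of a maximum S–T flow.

Augment S→T: bottleneck 10, flow now 10.
Augment S→A→T: bottleneck 2, flow now 12.
Augment S→B→T: bottleneck 8, flow now 20.
Augment S→A→E→T: bottleneck 4, flow now 24.
No augmenting path remains; maximum flow = 24.
In the residual graph, reachable from S: {S, C}.
Min-cut edges: S→A (6), S→B (8), S→T (10); capacity 6 + 8 + 10 = 24.
This cut is saturated, so no flow can exceed 24.

24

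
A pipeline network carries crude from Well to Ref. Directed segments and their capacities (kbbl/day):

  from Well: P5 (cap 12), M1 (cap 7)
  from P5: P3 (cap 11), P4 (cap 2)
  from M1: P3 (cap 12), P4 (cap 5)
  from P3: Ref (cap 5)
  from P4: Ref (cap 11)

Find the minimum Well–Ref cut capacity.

12

Augment Well→P5→P3→Ref: bottleneck 5, flow now 5.
Augment Well→P5→P4→Ref: bottleneck 2, flow now 7.
Augment Well→M1→P4→Ref: bottleneck 5, flow now 12.
No augmenting path remains; maximum flow = 12.
By max-flow min-cut, the minimum cut capacity equals the max flow.
In the residual graph, reachable from Well: {Well, P5, M1, P3}.
Min-cut edges: P5→P4 (2), M1→P4 (5), P3→Ref (5); capacity 2 + 5 + 5 = 12.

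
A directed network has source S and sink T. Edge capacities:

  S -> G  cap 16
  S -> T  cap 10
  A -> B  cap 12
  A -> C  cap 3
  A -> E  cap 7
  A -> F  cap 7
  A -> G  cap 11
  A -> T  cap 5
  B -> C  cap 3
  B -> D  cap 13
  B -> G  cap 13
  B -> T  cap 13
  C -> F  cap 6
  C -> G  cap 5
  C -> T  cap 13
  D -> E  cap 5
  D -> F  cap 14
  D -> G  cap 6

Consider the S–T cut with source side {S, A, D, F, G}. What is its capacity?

42

Edges leaving {S, A, D, F, G}: S→T (10), A→B (12), A→C (3), A→E (7), A→T (5), D→E (5).
Cut capacity = 10 + 12 + 3 + 7 + 5 + 5 = 42.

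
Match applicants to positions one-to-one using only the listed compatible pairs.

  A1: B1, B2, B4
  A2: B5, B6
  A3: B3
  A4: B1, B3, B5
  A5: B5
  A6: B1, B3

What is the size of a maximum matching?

5

Unit-capacity flow: source→left, listed edges, right→sink; max matching = max flow.
Augmenting path A1→B1 (+1); matched 1.
Augmenting path A2→B5 (+1); matched 2.
Augmenting path A3→B3 (+1); matched 3.
Augmenting path A4→B1→A1→B2 (+1); matched 4.
Augmenting path A5→B5→A2→B6 (+1); matched 5.
No augmenting path remains; maximum matching = 5.
König certificate: {A1, A2, B1, B3, B5} is a vertex cover of size 5 (every listed pair touches it), so no matching can be larger.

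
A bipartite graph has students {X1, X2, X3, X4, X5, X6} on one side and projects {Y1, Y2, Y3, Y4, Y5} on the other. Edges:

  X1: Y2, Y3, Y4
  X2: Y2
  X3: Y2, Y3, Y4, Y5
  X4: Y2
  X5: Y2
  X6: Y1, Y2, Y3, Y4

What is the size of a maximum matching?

4

Unit-capacity flow: source→left, listed edges, right→sink; max matching = max flow.
Augmenting path X1→Y2 (+1); matched 1.
Augmenting path X3→Y3 (+1); matched 2.
Augmenting path X6→Y1 (+1); matched 3.
Augmenting path X2→Y2→X1→Y4 (+1); matched 4.
No augmenting path remains; maximum matching = 4.
König certificate: {X1, X3, X6, Y2} is a vertex cover of size 4 (every listed pair touches it), so no matching can be larger.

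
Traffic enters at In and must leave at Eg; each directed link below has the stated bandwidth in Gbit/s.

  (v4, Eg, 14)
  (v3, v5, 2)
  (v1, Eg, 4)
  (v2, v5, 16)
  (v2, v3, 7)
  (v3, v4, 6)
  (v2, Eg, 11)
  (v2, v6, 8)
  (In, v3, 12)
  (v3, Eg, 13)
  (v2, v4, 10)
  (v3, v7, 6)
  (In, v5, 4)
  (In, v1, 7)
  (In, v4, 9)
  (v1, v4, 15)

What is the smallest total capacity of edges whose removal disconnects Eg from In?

28

Augment In→v1→Eg: bottleneck 4, flow now 4.
Augment In→v3→Eg: bottleneck 12, flow now 16.
Augment In→v4→Eg: bottleneck 9, flow now 25.
Augment In→v1→v4→Eg: bottleneck 3, flow now 28.
No augmenting path remains; maximum flow = 28.
By max-flow min-cut, the minimum cut capacity equals the max flow.
In the residual graph, reachable from In: {In, v5}.
Min-cut edges: In→v1 (7), In→v3 (12), In→v4 (9); capacity 7 + 12 + 9 = 28.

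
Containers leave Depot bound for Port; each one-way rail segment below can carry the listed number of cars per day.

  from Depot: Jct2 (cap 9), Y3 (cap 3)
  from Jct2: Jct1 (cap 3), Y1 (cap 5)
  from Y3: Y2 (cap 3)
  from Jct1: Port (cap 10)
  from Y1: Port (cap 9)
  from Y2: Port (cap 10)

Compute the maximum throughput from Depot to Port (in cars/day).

Augment Depot→Jct2→Jct1→Port: bottleneck 3, flow now 3.
Augment Depot→Jct2→Y1→Port: bottleneck 5, flow now 8.
Augment Depot→Y3→Y2→Port: bottleneck 3, flow now 11.
No augmenting path remains; maximum flow = 11.
In the residual graph, reachable from Depot: {Depot, Jct2}.
Min-cut edges: Depot→Y3 (3), Jct2→Jct1 (3), Jct2→Y1 (5); capacity 3 + 3 + 5 = 11.
This cut is saturated, so no flow can exceed 11.

11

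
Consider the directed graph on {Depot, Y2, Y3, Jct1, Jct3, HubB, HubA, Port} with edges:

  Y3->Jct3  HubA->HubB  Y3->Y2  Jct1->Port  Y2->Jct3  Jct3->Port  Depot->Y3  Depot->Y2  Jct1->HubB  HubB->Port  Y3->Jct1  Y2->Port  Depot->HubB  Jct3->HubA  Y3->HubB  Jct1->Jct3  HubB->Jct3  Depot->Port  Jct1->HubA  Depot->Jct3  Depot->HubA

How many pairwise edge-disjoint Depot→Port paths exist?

5

Assign every edge capacity 1; by Menger, the answer equals the max flow.
Path Depot→Port (+1); total 1.
Path Depot→Y2→Port (+1); total 2.
Path Depot→Jct3→Port (+1); total 3.
Path Depot→HubB→Port (+1); total 4.
Path Depot→Y3→Jct1→Port (+1); total 5.
No residual Depot→Port path; max flow = 5.
Certifying cut of size 5: {Depot→Port, Depot→Y2, Depot→Y3, HubB→Port, Jct3→Port}.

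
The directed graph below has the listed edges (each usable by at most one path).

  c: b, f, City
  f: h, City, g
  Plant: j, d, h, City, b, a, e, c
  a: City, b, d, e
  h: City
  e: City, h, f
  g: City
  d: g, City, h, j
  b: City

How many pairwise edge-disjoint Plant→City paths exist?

7

Assign every edge capacity 1; by Menger, the answer equals the max flow.
Path Plant→City (+1); total 1.
Path Plant→a→City (+1); total 2.
Path Plant→b→City (+1); total 3.
Path Plant→c→City (+1); total 4.
Path Plant→d→City (+1); total 5.
Path Plant→e→City (+1); total 6.
Path Plant→h→City (+1); total 7.
No residual Plant→City path; max flow = 7.
Certifying cut of size 7: {Plant→City, Plant→a, Plant→b, Plant→c, Plant→d, Plant→e, Plant→h}.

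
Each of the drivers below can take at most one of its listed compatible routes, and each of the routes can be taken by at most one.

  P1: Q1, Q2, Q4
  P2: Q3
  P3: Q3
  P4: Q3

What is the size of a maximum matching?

2

Unit-capacity flow: source→left, listed edges, right→sink; max matching = max flow.
Augmenting path P1→Q1 (+1); matched 1.
Augmenting path P2→Q3 (+1); matched 2.
No augmenting path remains; maximum matching = 2.
König certificate: {P1, Q3} is a vertex cover of size 2 (every listed pair touches it), so no matching can be larger.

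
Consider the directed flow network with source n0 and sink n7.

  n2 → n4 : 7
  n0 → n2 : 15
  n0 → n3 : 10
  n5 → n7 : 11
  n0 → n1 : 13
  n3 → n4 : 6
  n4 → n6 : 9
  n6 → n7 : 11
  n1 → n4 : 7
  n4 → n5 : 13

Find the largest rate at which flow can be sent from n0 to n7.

Augment n0→n1→n4→n5→n7: bottleneck 7, flow now 7.
Augment n0→n2→n4→n5→n7: bottleneck 4, flow now 11.
Augment n0→n2→n4→n6→n7: bottleneck 3, flow now 14.
Augment n0→n3→n4→n6→n7: bottleneck 6, flow now 20.
No augmenting path remains; maximum flow = 20.
In the residual graph, reachable from n0: {n0, n1, n2, n3}.
Min-cut edges: n1→n4 (7), n2→n4 (7), n3→n4 (6); capacity 7 + 7 + 6 = 20.
This cut is saturated, so no flow can exceed 20.

20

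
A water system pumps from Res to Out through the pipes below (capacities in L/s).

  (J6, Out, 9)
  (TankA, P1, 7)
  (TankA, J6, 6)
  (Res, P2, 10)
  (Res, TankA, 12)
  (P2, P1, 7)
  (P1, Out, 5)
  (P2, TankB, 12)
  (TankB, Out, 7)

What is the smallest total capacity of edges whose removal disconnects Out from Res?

18

Augment Res→TankA→P1→Out: bottleneck 5, flow now 5.
Augment Res→TankA→J6→Out: bottleneck 6, flow now 11.
Augment Res→P2→TankB→Out: bottleneck 7, flow now 18.
No augmenting path remains; maximum flow = 18.
By max-flow min-cut, the minimum cut capacity equals the max flow.
In the residual graph, reachable from Res: {Res, TankA, P2, P1, TankB}.
Min-cut edges: TankA→J6 (6), P1→Out (5), TankB→Out (7); capacity 6 + 5 + 7 = 18.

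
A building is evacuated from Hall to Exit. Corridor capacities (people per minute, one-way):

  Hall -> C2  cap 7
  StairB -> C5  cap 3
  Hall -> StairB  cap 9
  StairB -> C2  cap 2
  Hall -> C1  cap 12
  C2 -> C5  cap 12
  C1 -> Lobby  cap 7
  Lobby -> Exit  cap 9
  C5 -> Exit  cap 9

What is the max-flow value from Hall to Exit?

Augment Hall→C2→C5→Exit: bottleneck 7, flow now 7.
Augment Hall→C1→Lobby→Exit: bottleneck 7, flow now 14.
Augment Hall→StairB→C5→Exit: bottleneck 2, flow now 16.
No augmenting path remains; maximum flow = 16.
In the residual graph, reachable from Hall: {Hall, C2, C1, StairB, C5}.
Min-cut edges: C1→Lobby (7), C5→Exit (9); capacity 7 + 9 = 16.
This cut is saturated, so no flow can exceed 16.

16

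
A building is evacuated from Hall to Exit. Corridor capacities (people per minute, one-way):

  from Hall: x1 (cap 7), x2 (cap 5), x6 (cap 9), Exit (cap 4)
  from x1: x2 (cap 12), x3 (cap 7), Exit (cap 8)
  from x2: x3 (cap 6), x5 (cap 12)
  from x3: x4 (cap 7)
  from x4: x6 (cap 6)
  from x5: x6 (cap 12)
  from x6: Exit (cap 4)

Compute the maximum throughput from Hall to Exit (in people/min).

15

Augment Hall→Exit: bottleneck 4, flow now 4.
Augment Hall→x1→Exit: bottleneck 7, flow now 11.
Augment Hall→x6→Exit: bottleneck 4, flow now 15.
No augmenting path remains; maximum flow = 15.
In the residual graph, reachable from Hall: {Hall, x2, x3, x4, x5, x6}.
Min-cut edges: Hall→x1 (7), Hall→Exit (4), x6→Exit (4); capacity 7 + 4 + 4 = 15.
This cut is saturated, so no flow can exceed 15.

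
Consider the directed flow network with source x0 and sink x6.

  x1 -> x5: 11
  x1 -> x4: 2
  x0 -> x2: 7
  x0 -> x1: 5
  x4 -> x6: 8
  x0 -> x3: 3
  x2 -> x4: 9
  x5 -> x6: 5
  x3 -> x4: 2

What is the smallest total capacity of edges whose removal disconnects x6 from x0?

13

Augment x0→x1→x4→x6: bottleneck 2, flow now 2.
Augment x0→x1→x5→x6: bottleneck 3, flow now 5.
Augment x0→x2→x4→x6: bottleneck 6, flow now 11.
Augment x0→x2→x4→x1→x5→x6: bottleneck 1, flow now 12. (uses reverse residual edge)
Augment x0→x3→x4→x1→x5→x6: bottleneck 1, flow now 13. (uses reverse residual edge)
No augmenting path remains; maximum flow = 13.
By max-flow min-cut, the minimum cut capacity equals the max flow.
In the residual graph, reachable from x0: {x0, x2, x3, x4}.
Min-cut edges: x0→x1 (5), x4→x6 (8); capacity 5 + 8 = 13.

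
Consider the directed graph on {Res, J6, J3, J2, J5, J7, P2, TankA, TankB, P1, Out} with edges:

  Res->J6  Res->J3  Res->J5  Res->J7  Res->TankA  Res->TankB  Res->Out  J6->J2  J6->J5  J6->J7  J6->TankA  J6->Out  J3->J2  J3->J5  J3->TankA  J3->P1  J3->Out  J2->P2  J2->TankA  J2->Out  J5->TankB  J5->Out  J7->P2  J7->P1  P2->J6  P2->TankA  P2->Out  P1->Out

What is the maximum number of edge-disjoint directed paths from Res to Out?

Assign every edge capacity 1; by Menger, the answer equals the max flow.
Path Res→Out (+1); total 1.
Path Res→J6→Out (+1); total 2.
Path Res→J3→Out (+1); total 3.
Path Res→J5→Out (+1); total 4.
Path Res→J7→P2→Out (+1); total 5.
No residual Res→Out path; max flow = 5.
Certifying cut of size 5: {Res→J3, Res→J5, Res→J6, Res→J7, Res→Out}.

5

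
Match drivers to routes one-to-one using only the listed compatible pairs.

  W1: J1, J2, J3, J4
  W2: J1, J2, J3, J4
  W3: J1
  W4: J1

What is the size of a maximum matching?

Unit-capacity flow: source→left, listed edges, right→sink; max matching = max flow.
Augmenting path W1→J1 (+1); matched 1.
Augmenting path W2→J2 (+1); matched 2.
Augmenting path W3→J1→W1→J3 (+1); matched 3.
No augmenting path remains; maximum matching = 3.
König certificate: {W1, W2, J1} is a vertex cover of size 3 (every listed pair touches it), so no matching can be larger.

3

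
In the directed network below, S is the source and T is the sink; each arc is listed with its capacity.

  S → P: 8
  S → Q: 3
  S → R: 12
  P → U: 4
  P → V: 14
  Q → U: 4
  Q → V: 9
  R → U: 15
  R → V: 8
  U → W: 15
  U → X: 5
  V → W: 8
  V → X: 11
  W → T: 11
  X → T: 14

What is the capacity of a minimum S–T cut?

Augment S→P→U→W→T: bottleneck 4, flow now 4.
Augment S→P→V→W→T: bottleneck 4, flow now 8.
Augment S→Q→U→W→T: bottleneck 3, flow now 11.
Augment S→R→U→X→T: bottleneck 5, flow now 16.
Augment S→R→V→X→T: bottleneck 7, flow now 23.
No augmenting path remains; maximum flow = 23.
By max-flow min-cut, the minimum cut capacity equals the max flow.
In the residual graph, reachable from S: {S}.
Min-cut edges: S→P (8), S→Q (3), S→R (12); capacity 8 + 3 + 12 = 23.

23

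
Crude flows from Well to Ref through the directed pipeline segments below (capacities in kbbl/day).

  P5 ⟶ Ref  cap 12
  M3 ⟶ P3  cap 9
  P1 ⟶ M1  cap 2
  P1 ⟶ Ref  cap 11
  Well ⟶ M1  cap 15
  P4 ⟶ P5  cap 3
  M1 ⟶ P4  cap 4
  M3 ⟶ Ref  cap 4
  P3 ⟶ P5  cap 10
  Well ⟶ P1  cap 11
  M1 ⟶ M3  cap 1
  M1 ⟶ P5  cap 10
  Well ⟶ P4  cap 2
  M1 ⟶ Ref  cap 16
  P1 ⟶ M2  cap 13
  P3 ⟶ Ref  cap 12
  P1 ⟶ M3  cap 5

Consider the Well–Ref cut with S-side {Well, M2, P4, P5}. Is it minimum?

Given cut capacity: 11 + 15 + 12 = 38.
Augment Well→P1→Ref: bottleneck 11, flow now 11.
Augment Well→M1→Ref: bottleneck 15, flow now 26.
Augment Well→P4→P5→Ref: bottleneck 2, flow now 28.
No augmenting path remains; maximum flow = 28.
In the residual graph, reachable from Well: {Well}.
Min-cut edges: Well→P1 (11), Well→M1 (15), Well→P4 (2); capacity 11 + 15 + 2 = 28.
Cut capacity 38 exceeds the max flow 28, so it is not minimum.

No — its capacity is 38, but the minimum cut has capacity 28.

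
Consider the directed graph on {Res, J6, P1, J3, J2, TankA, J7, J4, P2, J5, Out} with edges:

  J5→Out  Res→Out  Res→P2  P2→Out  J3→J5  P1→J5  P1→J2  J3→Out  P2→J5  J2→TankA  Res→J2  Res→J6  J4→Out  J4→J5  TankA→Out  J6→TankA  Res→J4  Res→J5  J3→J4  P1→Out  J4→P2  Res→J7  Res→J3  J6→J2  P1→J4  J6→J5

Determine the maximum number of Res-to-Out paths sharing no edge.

6

Assign every edge capacity 1; by Menger, the answer equals the max flow.
Path Res→Out (+1); total 1.
Path Res→J3→Out (+1); total 2.
Path Res→J4→Out (+1); total 3.
Path Res→P2→Out (+1); total 4.
Path Res→J5→Out (+1); total 5.
Path Res→J6→TankA→Out (+1); total 6.
No residual Res→Out path; max flow = 6.
Certifying cut of size 6: {J5→Out, Res→J3, Res→J4, Res→Out, Res→P2, TankA→Out}.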